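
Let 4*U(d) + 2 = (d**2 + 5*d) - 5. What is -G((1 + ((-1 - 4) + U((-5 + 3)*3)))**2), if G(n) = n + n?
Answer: -289/8 ≈ -36.125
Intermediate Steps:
U(d) = -7/4 + d**2/4 + 5*d/4 (U(d) = -1/2 + ((d**2 + 5*d) - 5)/4 = -1/2 + (-5 + d**2 + 5*d)/4 = -1/2 + (-5/4 + d**2/4 + 5*d/4) = -7/4 + d**2/4 + 5*d/4)
G(n) = 2*n
-G((1 + ((-1 - 4) + U((-5 + 3)*3)))**2) = -2*(1 + ((-1 - 4) + (-7/4 + ((-5 + 3)*3)**2/4 + 5*((-5 + 3)*3)/4)))**2 = -2*(1 + (-5 + (-7/4 + (-2*3)**2/4 + 5*(-2*3)/4)))**2 = -2*(1 + (-5 + (-7/4 + (1/4)*(-6)**2 + (5/4)*(-6))))**2 = -2*(1 + (-5 + (-7/4 + (1/4)*36 - 15/2)))**2 = -2*(1 + (-5 + (-7/4 + 9 - 15/2)))**2 = -2*(1 + (-5 - 1/4))**2 = -2*(1 - 21/4)**2 = -2*(-17/4)**2 = -2*289/16 = -1*289/8 = -289/8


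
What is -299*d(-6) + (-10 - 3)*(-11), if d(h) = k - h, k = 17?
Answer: -6734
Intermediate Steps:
d(h) = 17 - h
-299*d(-6) + (-10 - 3)*(-11) = -299*(17 - 1*(-6)) + (-10 - 3)*(-11) = -299*(17 + 6) - 13*(-11) = -299*23 + 143 = -6877 + 143 = -6734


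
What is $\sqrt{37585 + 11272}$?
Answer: $\sqrt{48857} \approx 221.04$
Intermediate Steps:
$\sqrt{37585 + 11272} = \sqrt{48857}$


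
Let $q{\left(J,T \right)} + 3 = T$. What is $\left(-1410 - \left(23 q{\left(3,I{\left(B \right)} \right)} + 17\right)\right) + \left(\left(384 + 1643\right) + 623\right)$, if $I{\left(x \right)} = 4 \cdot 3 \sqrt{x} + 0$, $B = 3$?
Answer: $1292 - 276 \sqrt{3} \approx 813.95$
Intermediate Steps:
$I{\left(x \right)} = 12 \sqrt{x}$ ($I{\left(x \right)} = 12 \sqrt{x} + 0 = 12 \sqrt{x}$)
$q{\left(J,T \right)} = -3 + T$
$\left(-1410 - \left(23 q{\left(3,I{\left(B \right)} \right)} + 17\right)\right) + \left(\left(384 + 1643\right) + 623\right) = \left(-1410 - \left(23 \left(-3 + 12 \sqrt{3}\right) + 17\right)\right) + \left(\left(384 + 1643\right) + 623\right) = \left(-1410 - \left(\left(-69 + 276 \sqrt{3}\right) + 17\right)\right) + \left(2027 + 623\right) = \left(-1410 - \left(-52 + 276 \sqrt{3}\right)\right) + 2650 = \left(-1410 + \left(52 - 276 \sqrt{3}\right)\right) + 2650 = \left(-1358 - 276 \sqrt{3}\right) + 2650 = 1292 - 276 \sqrt{3}$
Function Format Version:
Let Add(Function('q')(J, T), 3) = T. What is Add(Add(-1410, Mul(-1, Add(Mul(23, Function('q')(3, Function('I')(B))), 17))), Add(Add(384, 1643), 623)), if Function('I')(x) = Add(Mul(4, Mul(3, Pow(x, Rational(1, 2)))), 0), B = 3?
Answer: Add(1292, Mul(-276, Pow(3, Rational(1, 2)))) ≈ 813.95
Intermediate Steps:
Function('I')(x) = Mul(12, Pow(x, Rational(1, 2))) (Function('I')(x) = Add(Mul(12, Pow(x, Rational(1, 2))), 0) = Mul(12, Pow(x, Rational(1, 2))))
Function('q')(J, T) = Add(-3, T)
Add(Add(-1410, Mul(-1, Add(Mul(23, Function('q')(3, Function('I')(B))), 17))), Add(Add(384, 1643), 623)) = Add(Add(-1410, Mul(-1, Add(Mul(23, Add(-3, Mul(12, Pow(3, Rational(1, 2))))), 17))), Add(Add(384, 1643), 623)) = Add(Add(-1410, Mul(-1, Add(Add(-69, Mul(276, Pow(3, Rational(1, 2)))), 17))), Add(2027, 623)) = Add(Add(-1410, Mul(-1, Add(-52, Mul(276, Pow(3, Rational(1, 2)))))), 2650) = Add(Add(-1410, Add(52, Mul(-276, Pow(3, Rational(1, 2))))), 2650) = Add(Add(-1358, Mul(-276, Pow(3, Rational(1, 2)))), 2650) = Add(1292, Mul(-276, Pow(3, Rational(1, 2))))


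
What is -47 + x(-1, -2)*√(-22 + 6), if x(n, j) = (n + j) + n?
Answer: -47 - 16*I ≈ -47.0 - 16.0*I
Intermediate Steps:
x(n, j) = j + 2*n (x(n, j) = (j + n) + n = j + 2*n)
-47 + x(-1, -2)*√(-22 + 6) = -47 + (-2 + 2*(-1))*√(-22 + 6) = -47 + (-2 - 2)*√(-16) = -47 - 16*I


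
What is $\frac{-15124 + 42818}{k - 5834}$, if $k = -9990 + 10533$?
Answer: $- \frac{27694}{5291} \approx -5.2342$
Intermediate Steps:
$k = 543$
$\frac{-15124 + 42818}{k - 5834} = \frac{-15124 + 42818}{543 - 5834} = \frac{27694}{-5291} = 27694 \left(- \frac{1}{5291}\right) = - \frac{27694}{5291}$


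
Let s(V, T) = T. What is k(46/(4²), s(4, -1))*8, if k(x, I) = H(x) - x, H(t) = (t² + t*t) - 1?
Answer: 405/4 ≈ 101.25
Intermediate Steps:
H(t) = -1 + 2*t² (H(t) = (t² + t²) - 1 = 2*t² - 1 = -1 + 2*t²)
k(x, I) = -1 - x + 2*x² (k(x, I) = (-1 + 2*x²) - x = -1 - x + 2*x²)
k(46/(4²), s(4, -1))*8 = (-1 - 46/(4²) + 2*(46/(4²))²)*8 = (-1 - 46/16 + 2*(46/16)²)*8 = (-1 - 46/16 + 2*(46*(1/16))²)*8 = (-1 - 1*23/8 + 2*(23/8)²)*8 = (-1 - 23/8 + 2*(529/64))*8 = (-1 - 23/8 + 529/32)*8 = (405/32)*8 = 405/4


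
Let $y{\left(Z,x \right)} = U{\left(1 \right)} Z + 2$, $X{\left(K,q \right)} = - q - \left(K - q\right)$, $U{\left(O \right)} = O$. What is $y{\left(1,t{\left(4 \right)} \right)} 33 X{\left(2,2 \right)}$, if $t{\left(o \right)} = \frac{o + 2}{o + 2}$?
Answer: $-198$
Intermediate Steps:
$X{\left(K,q \right)} = - K$
$t{\left(o \right)} = 1$ ($t{\left(o \right)} = \frac{2 + o}{2 + o} = 1$)
$y{\left(Z,x \right)} = 2 + Z$ ($y{\left(Z,x \right)} = 1 Z + 2 = Z + 2 = 2 + Z$)
$y{\left(1,t{\left(4 \right)} \right)} 33 X{\left(2,2 \right)} = \left(2 + 1\right) 33 \left(\left(-1\right) 2\right) = 3 \cdot 33 \left(-2\right) = 99 \left(-2\right) = -198$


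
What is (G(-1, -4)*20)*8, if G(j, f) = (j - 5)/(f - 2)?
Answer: 160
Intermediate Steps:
G(j, f) = (-5 + j)/(-2 + f)
(G(-1, -4)*20)*8 = (((-5 - 1)/(-2 - 4))*20)*8 = ((-6/(-6))*20)*8 = (-⅙*(-6)*20)*8 = (1*20)*8 = 20*8 = 160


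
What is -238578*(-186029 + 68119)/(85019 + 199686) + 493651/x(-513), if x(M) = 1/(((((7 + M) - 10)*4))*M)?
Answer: 29762694822108108/56941 ≈ 5.2269e+11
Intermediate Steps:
x(M) = 1/(M*(-12 + 4*M)) (x(M) = 1/((((-3 + M)*4))*M) = 1/((-12 + 4*M)*M) = 1/(M*(-12 + 4*M)))
-238578*(-186029 + 68119)/(85019 + 199686) + 493651/x(-513) = -238578*(-186029 + 68119)/(85019 + 199686) + 493651/(((1/4)/(-513*(-3 - 513)))) = -238578/(284705/(-117910)) + 493651/(((1/4)*(-1/513)/(-516))) = -238578/(284705*(-1/117910)) + 493651/(((1/4)*(-1/513)*(-1/516))) = -238578/(-56941/23582) + 493651/(1/1058832) = -238578*(-23582/56941) + 493651*1058832 = 5626146396/56941 + 522693475632 = 29762694822108108/56941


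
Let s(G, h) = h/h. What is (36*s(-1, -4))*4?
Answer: 144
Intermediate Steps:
s(G, h) = 1
(36*s(-1, -4))*4 = (36*1)*4 = 36*4 = 144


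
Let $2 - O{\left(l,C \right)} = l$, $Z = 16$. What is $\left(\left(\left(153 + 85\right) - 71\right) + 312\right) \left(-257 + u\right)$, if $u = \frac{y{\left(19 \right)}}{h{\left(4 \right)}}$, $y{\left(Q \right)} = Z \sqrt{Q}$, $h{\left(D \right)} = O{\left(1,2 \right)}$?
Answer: $-123103 + 7664 \sqrt{19} \approx -89696.0$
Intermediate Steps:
$O{\left(l,C \right)} = 2 - l$
$h{\left(D \right)} = 1$ ($h{\left(D \right)} = 2 - 1 = 1$)
$y{\left(Q \right)} = 16 \sqrt{Q}$
$u = 16 \sqrt{19}$ ($u = \frac{16 \sqrt{19}}{1} = 16 \sqrt{19} \cdot 1 = 16 \sqrt{19} \approx 69.742$)
$\left(\left(\left(153 + 85\right) - 71\right) + 312\right) \left(-257 + u\right) = \left(\left(\left(153 + 85\right) - 71\right) + 312\right) \left(-257 + 16 \sqrt{19}\right) = \left(\left(238 - 71\right) + 312\right) \left(-257 + 16 \sqrt{19}\right) = \left(167 + 312\right) \left(-257 + 16 \sqrt{19}\right) = 479 \left(-257 + 16 \sqrt{19}\right) = -123103 + 7664 \sqrt{19}$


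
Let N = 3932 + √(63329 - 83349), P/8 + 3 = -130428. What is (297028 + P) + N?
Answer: -742488 + 2*I*√5005 ≈ -7.4249e+5 + 141.49*I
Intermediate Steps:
P = -1043448 (P = -24 + 8*(-130428) = -24 - 1043424 = -1043448)
N = 3932 + 2*I*√5005 (N = 3932 + √(-20020) = 3932 + 2*I*√5005 ≈ 3932.0 + 141.49*I)
(297028 + P) + N = (297028 - 1043448) + (3932 + 2*I*√5005) = -746420 + (3932 + 2*I*√5005) = -742488 + 2*I*√5005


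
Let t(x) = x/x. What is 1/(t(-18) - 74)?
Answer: -1/73 ≈ -0.013699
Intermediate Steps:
t(x) = 1
1/(t(-18) - 74) = 1/(1 - 74) = 1/(-73) = -1/73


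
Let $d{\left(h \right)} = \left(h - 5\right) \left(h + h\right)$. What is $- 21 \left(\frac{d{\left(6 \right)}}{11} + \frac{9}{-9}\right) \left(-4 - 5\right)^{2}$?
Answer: $- \frac{1701}{11} \approx -154.64$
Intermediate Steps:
$d{\left(h \right)} = 2 h \left(-5 + h\right)$ ($d{\left(h \right)} = \left(-5 + h\right) 2 h = 2 h \left(-5 + h\right)$)
$- 21 \left(\frac{d{\left(6 \right)}}{11} + \frac{9}{-9}\right) \left(-4 - 5\right)^{2} = - 21 \left(\frac{2 \cdot 6 \left(-5 + 6\right)}{11} + \frac{9}{-9}\right) \left(-4 - 5\right)^{2} = - 21 \left(2 \cdot 6 \cdot 1 \cdot \frac{1}{11} + 9 \left(- \frac{1}{9}\right)\right) \left(-9\right)^{2} = - 21 \left(12 \cdot \frac{1}{11} - 1\right) 81 = - 21 \left(\frac{12}{11} - 1\right) 81 = \left(-21\right) \frac{1}{11} \cdot 81 = \left(- \frac{21}{11}\right) 81 = - \frac{1701}{11}$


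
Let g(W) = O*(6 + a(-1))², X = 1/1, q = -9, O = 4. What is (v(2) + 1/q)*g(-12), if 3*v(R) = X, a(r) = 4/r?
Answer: 32/9 ≈ 3.5556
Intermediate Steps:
X = 1
v(R) = ⅓ (v(R) = (⅓)*1 = ⅓)
g(W) = 16 (g(W) = 4*(6 + 4/(-1))² = 4*(6 + 4*(-1))² = 4*(6 - 4)² = 4*2² = 4*4 = 16)
(v(2) + 1/q)*g(-12) = (⅓ + 1/(-9))*16 = (⅓ - ⅑)*16 = (2/9)*16 = 32/9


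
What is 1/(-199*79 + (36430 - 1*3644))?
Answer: 1/17065 ≈ 5.8599e-5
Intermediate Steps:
1/(-199*79 + (36430 - 1*3644)) = 1/(-15721 + (36430 - 3644)) = 1/(-15721 + 32786) = 1/17065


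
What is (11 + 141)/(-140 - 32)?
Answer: -38/43 ≈ -0.88372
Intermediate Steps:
(11 + 141)/(-140 - 32) = 152/(-172) = 152*(-1/172) = -38/43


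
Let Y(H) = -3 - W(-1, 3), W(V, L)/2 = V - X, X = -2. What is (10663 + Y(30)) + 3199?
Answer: 13857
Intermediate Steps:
W(V, L) = 4 + 2*V (W(V, L) = 2*(V - 1*(-2)) = 2*(V + 2) = 2*(2 + V) = 4 + 2*V)
Y(H) = -5 (Y(H) = -3 - (4 + 2*(-1)) = -3 - (4 - 2) = -3 - 1*2 = -3 - 2 = -5)
(10663 + Y(30)) + 3199 = (10663 - 5) + 3199 = 10658 + 3199 = 13857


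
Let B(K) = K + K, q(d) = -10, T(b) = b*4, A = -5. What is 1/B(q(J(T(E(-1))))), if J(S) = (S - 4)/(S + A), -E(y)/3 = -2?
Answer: -1/20 ≈ -0.050000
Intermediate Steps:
E(y) = 6 (E(y) = -3*(-2) = 6)
T(b) = 4*b
J(S) = (-4 + S)/(-5 + S) (J(S) = (S - 4)/(S - 5) = (-4 + S)/(-5 + S))
B(K) = 2*K
1/B(q(J(T(E(-1))))) = 1/(2*(-10)) = 1/(-20) = -1/20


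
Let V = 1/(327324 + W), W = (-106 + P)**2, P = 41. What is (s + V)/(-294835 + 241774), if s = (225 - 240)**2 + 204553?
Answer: -67893941123/17592321489 ≈ -3.8593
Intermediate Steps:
W = 4225 (W = (-106 + 41)**2 = (-65)**2 = 4225)
s = 204778 (s = (-15)**2 + 204553 = 225 + 204553 = 204778)
V = 1/331549 (V = 1/(327324 + 4225) = 1/331549 ≈ 3.0161e-6)
(s + V)/(-294835 + 241774) = (204778 + 1/331549)/(-294835 + 241774) = (67893941123/331549)/(-53061) = (67893941123/331549)*(-1/53061) = -67893941123/17592321489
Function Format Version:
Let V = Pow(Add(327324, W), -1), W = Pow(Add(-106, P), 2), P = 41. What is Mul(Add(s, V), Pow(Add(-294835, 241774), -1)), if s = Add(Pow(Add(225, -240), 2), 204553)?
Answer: Rational(-67893941123, 17592321489) ≈ -3.8593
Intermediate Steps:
W = 4225 (W = Pow(Add(-106, 41), 2) = Pow(-65, 2) = 4225)
s = 204778 (s = Add(Pow(-15, 2), 204553) = Add(225, 204553) = 204778)
V = Rational(1, 331549) (V = Pow(Add(327324, 4225), -1) = Pow(331549, -1) = Rational(1, 331549) ≈ 3.0161e-6)
Mul(Add(s, V), Pow(Add(-294835, 241774), -1)) = Mul(Add(204778, Rational(1, 331549)), Pow(Add(-294835, 241774), -1)) = Mul(Rational(67893941123, 331549), Pow(-53061, -1)) = Mul(Rational(67893941123, 331549), Rational(-1, 53061)) = Rational(-67893941123, 17592321489)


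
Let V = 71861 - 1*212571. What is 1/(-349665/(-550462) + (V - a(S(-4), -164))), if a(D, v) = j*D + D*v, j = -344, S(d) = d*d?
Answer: -550462/72981003219 ≈ -7.5425e-6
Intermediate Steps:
S(d) = d²
V = -140710 (V = 71861 - 212571 = -140710)
a(D, v) = -344*D + D*v
1/(-349665/(-550462) + (V - a(S(-4), -164))) = 1/(-349665/(-550462) + (-140710 - (-4)²*(-344 - 164))) = 1/(-349665*(-1/550462) + (-140710 - 16*(-508))) = 1/(349665/550462 + (-140710 - 1*(-8128))) = 1/(349665/550462 + (-140710 + 8128)) = 1/(349665/550462 - 132582) = 1/(-72981003219/550462) = -550462/72981003219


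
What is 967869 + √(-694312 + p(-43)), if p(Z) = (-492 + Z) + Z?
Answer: 967869 + 3*I*√77210 ≈ 9.6787e+5 + 833.6*I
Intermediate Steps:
p(Z) = -492 + 2*Z
967869 + √(-694312 + p(-43)) = 967869 + √(-694312 + (-492 + 2*(-43))) = 967869 + √(-694312 + (-492 - 86)) = 967869 + √(-694312 - 578) = 967869 + √(-694890) = 967869 + 3*I*√77210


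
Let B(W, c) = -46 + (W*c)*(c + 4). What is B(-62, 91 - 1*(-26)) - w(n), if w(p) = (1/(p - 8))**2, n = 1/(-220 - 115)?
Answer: -6309272962805/7187761 ≈ -8.7778e+5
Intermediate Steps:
n = -1/335 (n = 1/(-335) = -1/335 ≈ -0.0029851)
w(p) = (-8 + p)**(-2) (w(p) = (1/(-8 + p))**2 = (-8 + p)**(-2))
B(W, c) = -46 + W*c*(4 + c) (B(W, c) = -46 + (W*c)*(4 + c) = -46 + W*c*(4 + c))
B(-62, 91 - 1*(-26)) - w(n) = (-46 - 62*(91 - 1*(-26))**2 + 4*(-62)*(91 - 1*(-26))) - 1/(-8 - 1/335)**2 = (-46 - 62*(91 + 26)**2 + 4*(-62)*(91 + 26)) - 1/(-2681/335)**2 = (-46 - 62*117**2 + 4*(-62)*117) - 1*112225/7187761 = (-46 - 62*13689 - 29016) - 112225/7187761 = (-46 - 848718 - 29016) - 112225/7187761 = -877780 - 112225/7187761 = -6309272962805/7187761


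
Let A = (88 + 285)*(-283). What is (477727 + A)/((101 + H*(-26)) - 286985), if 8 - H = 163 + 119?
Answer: -46521/34970 ≈ -1.3303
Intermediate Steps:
H = -274 (H = 8 - (163 + 119) = 8 - 1*282 = 8 - 282 = -274)
A = -105559 (A = 373*(-283) = -105559)
(477727 + A)/((101 + H*(-26)) - 286985) = (477727 - 105559)/((101 - 274*(-26)) - 286985) = 372168/((101 + 7124) - 286985) = 372168/(7225 - 286985) = 372168/(-279760) = 372168*(-1/279760) = -46521/34970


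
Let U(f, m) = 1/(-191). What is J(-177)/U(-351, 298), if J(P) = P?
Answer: 33807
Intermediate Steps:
U(f, m) = -1/191
J(-177)/U(-351, 298) = -177/(-1/191) = -177*(-191) = 33807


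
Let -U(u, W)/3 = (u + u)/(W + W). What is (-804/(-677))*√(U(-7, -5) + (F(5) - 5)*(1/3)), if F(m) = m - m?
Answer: 536*I*√330/3385 ≈ 2.8765*I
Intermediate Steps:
F(m) = 0
U(u, W) = -3*u/W (U(u, W) = -3*(u + u)/(W + W) = -3*2*u/(2*W) = -3*2*u*1/(2*W) = -3*u/W)
(-804/(-677))*√(U(-7, -5) + (F(5) - 5)*(1/3)) = (-804/(-677))*√(-3*(-7)/(-5) + (0 - 5)*(1/3)) = (-804*(-1/677))*√(-3*(-7)*(-⅕) - 5/3) = 804*√(-21/5 - 5*⅓)/677 = 804*√(-21/5 - 5/3)/677 = 804*√(-88/15)/677 = 804*(2*I*√330/15)/677 = 536*I*√330/3385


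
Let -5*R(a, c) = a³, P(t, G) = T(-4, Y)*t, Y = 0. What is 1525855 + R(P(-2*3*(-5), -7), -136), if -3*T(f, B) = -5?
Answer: 1500855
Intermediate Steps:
T(f, B) = 5/3 (T(f, B) = -⅓*(-5) = 5/3)
P(t, G) = 5*t/3
R(a, c) = -a³/5
1525855 + R(P(-2*3*(-5), -7), -136) = 1525855 - (5*(-2*3*(-5))/3)³/5 = 1525855 - (5*(-6*(-5))/3)³/5 = 1525855 - ((5/3)*30)³/5 = 1525855 - ⅕*50³ = 1525855 - ⅕*125000 = 1525855 - 25000 = 1500855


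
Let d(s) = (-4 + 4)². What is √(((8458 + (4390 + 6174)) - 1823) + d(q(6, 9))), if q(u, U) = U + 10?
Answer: 21*√39 ≈ 131.15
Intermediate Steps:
q(u, U) = 10 + U
d(s) = 0 (d(s) = 0² = 0)
√(((8458 + (4390 + 6174)) - 1823) + d(q(6, 9))) = √(((8458 + (4390 + 6174)) - 1823) + 0) = √(((8458 + 10564) - 1823) + 0) = √((19022 - 1823) + 0) = √(17199 + 0) = √17199 = 21*√39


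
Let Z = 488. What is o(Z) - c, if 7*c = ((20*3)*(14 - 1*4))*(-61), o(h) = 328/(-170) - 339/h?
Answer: 1517406071/290360 ≈ 5225.9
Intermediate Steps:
o(h) = -164/85 - 339/h (o(h) = 328*(-1/170) - 339/h = -164/85 - 339/h)
c = -36600/7 (c = (((20*3)*(14 - 1*4))*(-61))/7 = ((60*(14 - 4))*(-61))/7 = ((60*10)*(-61))/7 = (600*(-61))/7 = (1/7)*(-36600) = -36600/7 ≈ -5228.6)
o(Z) - c = (-164/85 - 339/488) - 1*(-36600/7) = (-164/85 - 339*1/488) + 36600/7 = (-164/85 - 339/488) + 36600/7 = -108847/41480 + 36600/7 = 1517406071/290360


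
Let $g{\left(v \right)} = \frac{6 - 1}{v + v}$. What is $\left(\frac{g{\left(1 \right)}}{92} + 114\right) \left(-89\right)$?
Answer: $- \frac{1867309}{184} \approx -10148.0$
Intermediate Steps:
$g{\left(v \right)} = \frac{5}{2 v}$
$\left(\frac{g{\left(1 \right)}}{92} + 114\right) \left(-89\right) = \left(\frac{\frac{5}{2} \cdot 1^{-1}}{92} + 114\right) \left(-89\right) = \left(\frac{5}{2} \cdot 1 \cdot \frac{1}{92} + 114\right) \left(-89\right) = \left(\frac{5}{2} \cdot \frac{1}{92} + 114\right) \left(-89\right) = \left(\frac{5}{184} + 114\right) \left(-89\right) = \frac{20981}{184} \left(-89\right) = - \frac{1867309}{184}$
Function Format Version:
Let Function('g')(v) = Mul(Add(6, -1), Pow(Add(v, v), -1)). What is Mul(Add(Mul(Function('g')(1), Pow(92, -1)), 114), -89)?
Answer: Rational(-1867309, 184) ≈ -10148.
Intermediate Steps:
Function('g')(v) = Mul(Rational(5, 2), Pow(v, -1)) (Function('g')(v) = Mul(5, Pow(Mul(2, v), -1)) = Mul(5, Mul(Rational(1, 2), Pow(v, -1))) = Mul(Rational(5, 2), Pow(v, -1)))
Mul(Add(Mul(Function('g')(1), Pow(92, -1)), 114), -89) = Mul(Add(Mul(Mul(Rational(5, 2), Pow(1, -1)), Pow(92, -1)), 114), -89) = Mul(Add(Mul(Mul(Rational(5, 2), 1), Rational(1, 92)), 114), -89) = Mul(Add(Mul(Rational(5, 2), Rational(1, 92)), 114), -89) = Mul(Add(Rational(5, 184), 114), -89) = Mul(Rational(20981, 184), -89) = Rational(-1867309, 184)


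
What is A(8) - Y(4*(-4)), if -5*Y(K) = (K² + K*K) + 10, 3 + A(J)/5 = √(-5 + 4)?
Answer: 447/5 + 5*I ≈ 89.4 + 5.0*I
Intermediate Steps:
A(J) = -15 + 5*I (A(J) = -15 + 5*√(-5 + 4) = -15 + 5*√(-1) = -15 + 5*I)
Y(K) = -2 - 2*K²/5 (Y(K) = -((K² + K*K) + 10)/5 = -((K² + K²) + 10)/5 = -(2*K² + 10)/5 = -(10 + 2*K²)/5 = -2 - 2*K²/5)
A(8) - Y(4*(-4)) = (-15 + 5*I) - (-2 - 2*(4*(-4))²/5) = (-15 + 5*I) - (-2 - ⅖*(-16)²) = (-15 + 5*I) - (-2 - ⅖*256) = (-15 + 5*I) - (-2 - 512/5) = (-15 + 5*I) - 1*(-522/5) = (-15 + 5*I) + 522/5 = 447/5 + 5*I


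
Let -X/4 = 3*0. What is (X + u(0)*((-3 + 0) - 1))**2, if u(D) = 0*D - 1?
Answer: 16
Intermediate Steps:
u(D) = -1 (u(D) = 0 - 1 = -1)
X = 0 (X = -12*0 = -4*0 = 0)
(X + u(0)*((-3 + 0) - 1))**2 = (0 - ((-3 + 0) - 1))**2 = (0 - (-3 - 1))**2 = (0 - 1*(-4))**2 = (0 + 4)**2 = 4**2 = 16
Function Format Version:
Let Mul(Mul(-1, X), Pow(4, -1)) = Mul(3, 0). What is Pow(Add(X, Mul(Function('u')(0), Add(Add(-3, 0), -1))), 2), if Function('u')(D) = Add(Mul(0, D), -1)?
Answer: 16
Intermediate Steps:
Function('u')(D) = -1 (Function('u')(D) = Add(0, -1) = -1)
X = 0 (X = Mul(-4, Mul(3, 0)) = Mul(-4, 0) = 0)
Pow(Add(X, Mul(Function('u')(0), Add(Add(-3, 0), -1))), 2) = Pow(Add(0, Mul(-1, Add(Add(-3, 0), -1))), 2) = Pow(Add(0, Mul(-1, Add(-3, -1))), 2) = Pow(Add(0, Mul(-1, -4)), 2) = Pow(Add(0, 4), 2) = Pow(4, 2) = 16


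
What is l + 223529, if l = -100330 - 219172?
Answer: -95973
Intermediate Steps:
l = -319502
l + 223529 = -319502 + 223529 = -95973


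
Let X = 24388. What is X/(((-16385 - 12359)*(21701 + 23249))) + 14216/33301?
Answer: 4591717075003/10756579320700 ≈ 0.42688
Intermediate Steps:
X/(((-16385 - 12359)*(21701 + 23249))) + 14216/33301 = 24388/(((-16385 - 12359)*(21701 + 23249))) + 14216/33301 = 24388/((-28744*44950)) + 14216*(1/33301) = 24388/(-1292042800) + 14216/33301 = 24388*(-1/1292042800) + 14216/33301 = -6097/323010700 + 14216/33301 = 4591717075003/10756579320700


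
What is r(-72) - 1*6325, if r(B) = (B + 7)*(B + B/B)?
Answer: -1710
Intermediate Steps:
r(B) = (1 + B)*(7 + B) (r(B) = (7 + B)*(B + 1) = (7 + B)*(1 + B) = (1 + B)*(7 + B))
r(-72) - 1*6325 = (7 + (-72)² + 8*(-72)) - 1*6325 = (7 + 5184 - 576) - 6325 = 4615 - 6325 = -1710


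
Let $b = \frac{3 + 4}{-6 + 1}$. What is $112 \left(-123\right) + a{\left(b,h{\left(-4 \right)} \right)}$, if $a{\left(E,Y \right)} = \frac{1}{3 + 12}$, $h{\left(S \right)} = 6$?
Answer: $- \frac{206639}{15} \approx -13776.0$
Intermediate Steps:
$b = - \frac{7}{5}$ ($b = \frac{7}{-5} = 7 \left(- \frac{1}{5}\right) = - \frac{7}{5} \approx -1.4$)
$a{\left(E,Y \right)} = \frac{1}{15}$
$112 \left(-123\right) + a{\left(b,h{\left(-4 \right)} \right)} = 112 \left(-123\right) + \frac{1}{15} = -13776 + \frac{1}{15} = - \frac{206639}{15}$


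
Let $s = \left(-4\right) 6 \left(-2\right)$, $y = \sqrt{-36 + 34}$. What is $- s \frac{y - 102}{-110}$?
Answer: $- \frac{2448}{55} + \frac{24 i \sqrt{2}}{55} \approx -44.509 + 0.61711 i$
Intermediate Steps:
$y = i \sqrt{2}$ ($y = \sqrt{-2} = i \sqrt{2} \approx 1.4142 i$)
$s = 48$ ($s = \left(-24\right) \left(-2\right) = 48$)
$- s \frac{y - 102}{-110} = - 48 \frac{i \sqrt{2} - 102}{-110} = - 48 \left(i \sqrt{2} - 102\right) \left(- \frac{1}{110}\right) = - 48 \left(-102 + i \sqrt{2}\right) \left(- \frac{1}{110}\right) = - 48 \left(\frac{51}{55} - \frac{i \sqrt{2}}{110}\right) = - (\frac{2448}{55} - \frac{24 i \sqrt{2}}{55}) = - \frac{2448}{55} + \frac{24 i \sqrt{2}}{55}$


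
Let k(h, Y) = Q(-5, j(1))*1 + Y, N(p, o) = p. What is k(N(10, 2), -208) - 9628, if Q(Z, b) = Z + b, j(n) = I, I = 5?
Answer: -9836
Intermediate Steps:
j(n) = 5
k(h, Y) = Y (k(h, Y) = (-5 + 5)*1 + Y = 0*1 + Y = 0 + Y = Y)
k(N(10, 2), -208) - 9628 = -208 - 9628 = -9836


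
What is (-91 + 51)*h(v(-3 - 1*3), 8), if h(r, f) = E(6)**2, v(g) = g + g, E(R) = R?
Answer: -1440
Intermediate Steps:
v(g) = 2*g
h(r, f) = 36 (h(r, f) = 6**2 = 36)
(-91 + 51)*h(v(-3 - 1*3), 8) = (-91 + 51)*36 = -40*36 = -1440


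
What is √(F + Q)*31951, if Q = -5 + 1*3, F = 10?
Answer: 63902*√2 ≈ 90371.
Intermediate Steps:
Q = -2 (Q = -5 + 3 = -2)
√(F + Q)*31951 = √(10 - 2)*31951 = √8*31951 = (2*√2)*31951 = 63902*√2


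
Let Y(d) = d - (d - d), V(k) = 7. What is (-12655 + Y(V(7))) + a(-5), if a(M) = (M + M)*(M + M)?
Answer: -12548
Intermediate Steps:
a(M) = 4*M² (a(M) = (2*M)*(2*M) = 4*M²)
Y(d) = d (Y(d) = d - 1*0 = d + 0 = d)
(-12655 + Y(V(7))) + a(-5) = (-12655 + 7) + 4*(-5)² = -12648 + 4*25 = -12648 + 100 = -12548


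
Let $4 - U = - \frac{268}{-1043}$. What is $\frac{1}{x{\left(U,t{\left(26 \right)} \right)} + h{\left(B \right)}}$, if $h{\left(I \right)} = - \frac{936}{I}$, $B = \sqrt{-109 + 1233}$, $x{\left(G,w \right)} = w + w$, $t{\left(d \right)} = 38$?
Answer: $\frac{5339}{351008} + \frac{117 \sqrt{281}}{351008} \approx 0.020798$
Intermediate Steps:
$U = \frac{3904}{1043}$ ($U = 4 - - \frac{268}{-1043} = 4 - \left(-268\right) \left(- \frac{1}{1043}\right) = 4 - \frac{268}{1043} = \frac{3904}{1043} \approx 3.743$)
$x{\left(G,w \right)} = 2 w$
$B = 2 \sqrt{281}$ ($B = \sqrt{1124} = 2 \sqrt{281} \approx 33.526$)
$\frac{1}{x{\left(U,t{\left(26 \right)} \right)} + h{\left(B \right)}} = \frac{1}{2 \cdot 38 - \frac{936}{2 \sqrt{281}}} = \frac{1}{76 - 936 \frac{\sqrt{281}}{562}} = \frac{1}{76 - \frac{468 \sqrt{281}}{281}}$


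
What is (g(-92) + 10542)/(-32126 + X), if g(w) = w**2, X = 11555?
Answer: -19006/20571 ≈ -0.92392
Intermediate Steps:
(g(-92) + 10542)/(-32126 + X) = ((-92)**2 + 10542)/(-32126 + 11555) = (8464 + 10542)/(-20571) = 19006*(-1/20571) = -19006/20571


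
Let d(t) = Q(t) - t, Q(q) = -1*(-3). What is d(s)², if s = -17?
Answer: 400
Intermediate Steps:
Q(q) = 3
d(t) = 3 - t
d(s)² = (3 - 1*(-17))² = (3 + 17)² = 20² = 400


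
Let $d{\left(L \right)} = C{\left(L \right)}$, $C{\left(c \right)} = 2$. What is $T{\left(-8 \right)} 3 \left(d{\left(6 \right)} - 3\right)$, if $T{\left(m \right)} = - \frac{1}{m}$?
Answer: $- \frac{3}{8} \approx -0.375$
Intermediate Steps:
$d{\left(L \right)} = 2$
$T{\left(-8 \right)} 3 \left(d{\left(6 \right)} - 3\right) = - \frac{1}{-8} \cdot 3 \left(2 - 3\right) = \left(-1\right) \left(- \frac{1}{8}\right) 3 \left(-1\right) = \frac{1}{8} \left(-3\right) = - \frac{3}{8}$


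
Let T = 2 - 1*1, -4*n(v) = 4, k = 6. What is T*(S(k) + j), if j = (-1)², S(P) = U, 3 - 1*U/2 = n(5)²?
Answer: 5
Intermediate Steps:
n(v) = -1 (n(v) = -¼*4 = -1)
U = 4 (U = 6 - 2*(-1)² = 6 - 2*1 = 6 - 2 = 4)
S(P) = 4
j = 1
T = 1 (T = 2 - 1 = 1)
T*(S(k) + j) = 1*(4 + 1) = 1*5 = 5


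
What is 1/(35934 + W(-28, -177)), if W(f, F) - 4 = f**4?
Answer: 1/650594 ≈ 1.5371e-6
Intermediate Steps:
W(f, F) = 4 + f**4
1/(35934 + W(-28, -177)) = 1/(35934 + (4 + (-28)**4)) = 1/(35934 + (4 + 614656)) = 1/(35934 + 614660) = 1/650594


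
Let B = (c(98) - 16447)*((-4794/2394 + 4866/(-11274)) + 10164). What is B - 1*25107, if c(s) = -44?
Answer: -41884285734047/249907 ≈ -1.6760e+8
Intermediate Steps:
B = -41878011318998/249907 (B = (-44 - 16447)*((-4794/2394 + 4866/(-11274)) + 10164) = -16491*((-4794*1/2394 + 4866*(-1/11274)) + 10164) = -16491*((-799/399 - 811/1879) + 10164) = -16491*(-1824910/749721 + 10164) = -16491*7618339334/749721 = -41878011318998/249907 ≈ -1.6757e+8)
B - 1*25107 = -41878011318998/249907 - 1*25107 = -41878011318998/249907 - 25107 = -41884285734047/249907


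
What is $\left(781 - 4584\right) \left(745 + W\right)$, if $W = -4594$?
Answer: $14637747$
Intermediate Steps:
$\left(781 - 4584\right) \left(745 + W\right) = \left(781 - 4584\right) \left(745 - 4594\right) = \left(-3803\right) \left(-3849\right) = 14637747$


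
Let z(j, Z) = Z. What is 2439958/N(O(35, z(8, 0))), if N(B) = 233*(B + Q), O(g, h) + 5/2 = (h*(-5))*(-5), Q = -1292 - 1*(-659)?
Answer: -4879916/296143 ≈ -16.478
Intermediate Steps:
Q = -633 (Q = -1292 + 659 = -633)
O(g, h) = -5/2 + 25*h (O(g, h) = -5/2 + (h*(-5))*(-5) = -5/2 - 5*h*(-5) = -5/2 + 25*h)
N(B) = -147489 + 233*B (N(B) = 233*(B - 633) = 233*(-633 + B) = -147489 + 233*B)
2439958/N(O(35, z(8, 0))) = 2439958/(-147489 + 233*(-5/2 + 25*0)) = 2439958/(-147489 + 233*(-5/2 + 0)) = 2439958/(-147489 + 233*(-5/2)) = 2439958/(-147489 - 1165/2) = 2439958/(-296143/2) = 2439958*(-2/296143) = -4879916/296143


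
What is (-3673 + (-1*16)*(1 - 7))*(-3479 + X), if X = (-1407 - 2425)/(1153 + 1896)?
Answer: 37956630831/3049 ≈ 1.2449e+7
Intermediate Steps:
X = -3832/3049 ≈ -1.2568
(-3673 + (-1*16)*(1 - 7))*(-3479 + X) = (-3673 + (-1*16)*(1 - 7))*(-3479 - 3832/3049) = (-3673 - 16*(-6))*(-10611303/3049) = (-3673 + 96)*(-10611303/3049) = -3577*(-10611303/3049) = 37956630831/3049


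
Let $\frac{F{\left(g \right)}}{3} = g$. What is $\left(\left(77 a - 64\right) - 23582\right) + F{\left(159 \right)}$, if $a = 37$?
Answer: $-20320$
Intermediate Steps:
$F{\left(g \right)} = 3 g$
$\left(\left(77 a - 64\right) - 23582\right) + F{\left(159 \right)} = \left(\left(77 \cdot 37 - 64\right) - 23582\right) + 3 \cdot 159 = \left(\left(2849 - 64\right) - 23582\right) + 477 = \left(2785 - 23582\right) + 477 = -20797 + 477 = -20320$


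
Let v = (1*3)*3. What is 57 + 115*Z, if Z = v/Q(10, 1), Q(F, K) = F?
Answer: 321/2 ≈ 160.50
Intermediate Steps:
v = 9 (v = 3*3 = 9)
Z = 9/10 ≈ 0.90000
57 + 115*Z = 57 + 115*(9/10) = 57 + 207/2 = 321/2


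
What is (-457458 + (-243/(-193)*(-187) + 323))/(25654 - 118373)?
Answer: 88272496/17894767 ≈ 4.9329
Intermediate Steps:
(-457458 + (-243/(-193)*(-187) + 323))/(25654 - 118373) = (-457458 + (-243*(-1/193)*(-187) + 323))/(-92719) = (-457458 + ((243/193)*(-187) + 323))*(-1/92719) = (-457458 + (-45441/193 + 323))*(-1/92719) = (-457458 + 16898/193)*(-1/92719) = -88272496/193*(-1/92719) = 88272496/17894767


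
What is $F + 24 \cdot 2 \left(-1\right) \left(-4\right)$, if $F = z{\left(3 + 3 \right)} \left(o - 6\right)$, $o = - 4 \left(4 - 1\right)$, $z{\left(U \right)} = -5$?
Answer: $282$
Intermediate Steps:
$o = -12$ ($o = \left(-4\right) 3 = -12$)
$F = 90$ ($F = - 5 \left(-12 - 6\right) = \left(-5\right) \left(-18\right) = 90$)
$F + 24 \cdot 2 \left(-1\right) \left(-4\right) = 90 + 24 \cdot 2 \left(-1\right) \left(-4\right) = 90 + 24 \left(\left(-2\right) \left(-4\right)\right) = 90 + 24 \cdot 8 = 90 + 192 = 282$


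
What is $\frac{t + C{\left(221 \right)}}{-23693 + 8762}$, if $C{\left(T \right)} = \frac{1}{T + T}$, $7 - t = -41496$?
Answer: $- \frac{18344327}{6599502} \approx -2.7797$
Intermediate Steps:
$t = 41503$ ($t = 7 - -41496 = 7 + 41496 = 41503$)
$C{\left(T \right)} = \frac{1}{2 T}$
$\frac{t + C{\left(221 \right)}}{-23693 + 8762} = \frac{41503 + \frac{1}{2 \cdot 221}}{-23693 + 8762} = \frac{41503 + \frac{1}{2} \cdot \frac{1}{221}}{-14931} = \left(41503 + \frac{1}{442}\right) \left(- \frac{1}{14931}\right) = \frac{18344327}{442} \left(- \frac{1}{14931}\right) = - \frac{18344327}{6599502}$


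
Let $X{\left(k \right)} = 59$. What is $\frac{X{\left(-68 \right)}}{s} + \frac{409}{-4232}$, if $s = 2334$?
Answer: $- \frac{352459}{4938744} \approx -0.071366$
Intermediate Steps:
$\frac{X{\left(-68 \right)}}{s} + \frac{409}{-4232} = \frac{59}{2334} + \frac{409}{-4232} = 59 \cdot \frac{1}{2334} + 409 \left(- \frac{1}{4232}\right) = \frac{59}{2334} - \frac{409}{4232} = - \frac{352459}{4938744}$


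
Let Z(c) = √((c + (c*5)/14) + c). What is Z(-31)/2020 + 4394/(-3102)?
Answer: -2197/1551 + I*√14322/28280 ≈ -1.4165 + 0.0042318*I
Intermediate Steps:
Z(c) = √462*√c/14 (Z(c) = √((c + (5*c)*(1/14)) + c) = √((c + 5*c/14) + c) = √(19*c/14 + c) = √(33*c/14) = √462*√c/14)
Z(-31)/2020 + 4394/(-3102) = (√462*√(-31)/14)/2020 + 4394/(-3102) = (√462*(I*√31)/14)*(1/2020) + 4394*(-1/3102) = (I*√14322/14)*(1/2020) - 2197/1551 = I*√14322/28280 - 2197/1551 = -2197/1551 + I*√14322/28280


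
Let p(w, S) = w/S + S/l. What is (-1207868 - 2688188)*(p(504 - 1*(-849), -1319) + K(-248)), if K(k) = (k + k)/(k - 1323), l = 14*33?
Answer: 6648469856100172/478666419 ≈ 1.3890e+7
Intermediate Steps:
l = 462
p(w, S) = S/462 + w/S (p(w, S) = w/S + S/462 = S/462 + w/S)
K(k) = 2*k/(-1323 + k) (K(k) = (2*k)/(-1323 + k) = 2*k/(-1323 + k))
(-1207868 - 2688188)*(p(504 - 1*(-849), -1319) + K(-248)) = (-1207868 - 2688188)*(((1/462)*(-1319) + (504 - 1*(-849))/(-1319)) + 2*(-248)/(-1323 - 248)) = -3896056*((-1319/462 + (504 + 849)*(-1/1319)) + 2*(-248)/(-1571)) = -3896056*((-1319/462 + 1353*(-1/1319)) + 2*(-248)*(-1/1571)) = -3896056*((-1319/462 - 1353/1319) + 496/1571) = -3896056*(-2364847/609378 + 496/1571) = -3896056*(-3412923149/957332838) = 6648469856100172/478666419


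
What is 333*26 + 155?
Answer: 8813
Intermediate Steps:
333*26 + 155 = 8658 + 155 = 8813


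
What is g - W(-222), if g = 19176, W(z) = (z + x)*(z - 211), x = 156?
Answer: -9402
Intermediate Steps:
W(z) = (-211 + z)*(156 + z) (W(z) = (z + 156)*(z - 211) = (156 + z)*(-211 + z) = (-211 + z)*(156 + z))
g - W(-222) = 19176 - (-32916 + (-222)² - 55*(-222)) = 19176 - (-32916 + 49284 + 12210) = 19176 - 1*28578 = 19176 - 28578 = -9402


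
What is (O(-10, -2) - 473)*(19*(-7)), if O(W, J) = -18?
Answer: 65303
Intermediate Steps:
(O(-10, -2) - 473)*(19*(-7)) = (-18 - 473)*(19*(-7)) = -491*(-133) = 65303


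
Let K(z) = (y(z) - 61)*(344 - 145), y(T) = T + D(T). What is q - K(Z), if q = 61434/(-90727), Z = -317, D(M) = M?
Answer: 12547936301/90727 ≈ 1.3830e+5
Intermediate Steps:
y(T) = 2*T (y(T) = T + T = 2*T)
K(z) = -12139 + 398*z (K(z) = (2*z - 61)*(344 - 145) = (-61 + 2*z)*199 = -12139 + 398*z)
q = -61434/90727 (q = 61434*(-1/90727) = -61434/90727 ≈ -0.67713)
q - K(Z) = -61434/90727 - (-12139 + 398*(-317)) = -61434/90727 - (-12139 - 126166) = -61434/90727 - 1*(-138305) = -61434/90727 + 138305 = 12547936301/90727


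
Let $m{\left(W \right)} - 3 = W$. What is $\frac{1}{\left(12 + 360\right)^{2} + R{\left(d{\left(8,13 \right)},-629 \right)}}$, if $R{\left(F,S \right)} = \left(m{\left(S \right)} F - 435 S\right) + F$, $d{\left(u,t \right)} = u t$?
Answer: $\frac{1}{346999} \approx 2.8819 \cdot 10^{-6}$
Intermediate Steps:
$d{\left(u,t \right)} = t u$
$m{\left(W \right)} = 3 + W$
$R{\left(F,S \right)} = F - 435 S + F \left(3 + S\right)$ ($R{\left(F,S \right)} = \left(\left(3 + S\right) F - 435 S\right) + F = \left(F \left(3 + S\right) - 435 S\right) + F = \left(- 435 S + F \left(3 + S\right)\right) + F = F - 435 S + F \left(3 + S\right)$)
$\frac{1}{\left(12 + 360\right)^{2} + R{\left(d{\left(8,13 \right)},-629 \right)}} = \frac{1}{\left(12 + 360\right)^{2} + \left(13 \cdot 8 - -273615 + 13 \cdot 8 \left(3 - 629\right)\right)} = \frac{1}{372^{2} + \left(104 + 273615 + 104 \left(-626\right)\right)} = \frac{1}{138384 + \left(104 + 273615 - 65104\right)} = \frac{1}{138384 + 208615} = \frac{1}{346999}$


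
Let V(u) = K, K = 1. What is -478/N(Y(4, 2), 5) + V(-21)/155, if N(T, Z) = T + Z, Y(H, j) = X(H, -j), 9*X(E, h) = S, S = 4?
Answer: -666761/7595 ≈ -87.789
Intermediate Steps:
X(E, h) = 4/9 (X(E, h) = (⅑)*4 = 4/9)
Y(H, j) = 4/9
V(u) = 1
-478/N(Y(4, 2), 5) + V(-21)/155 = -478/(4/9 + 5) + 1/155 = -478/49/9 + 1*(1/155) = -478*9/49 + 1/155 = -4302/49 + 1/155 = -666761/7595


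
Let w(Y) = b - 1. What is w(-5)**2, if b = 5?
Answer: 16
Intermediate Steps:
w(Y) = 4 (w(Y) = 5 - 1 = 4)
w(-5)**2 = 4**2 = 16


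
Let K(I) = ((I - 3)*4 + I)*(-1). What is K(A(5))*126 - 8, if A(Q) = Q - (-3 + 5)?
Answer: -386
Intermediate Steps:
A(Q) = -2 + Q (A(Q) = Q - 1*2 = Q - 2 = -2 + Q)
K(I) = 12 - 5*I (K(I) = ((-3 + I)*4 + I)*(-1) = ((-12 + 4*I) + I)*(-1) = (-12 + 5*I)*(-1) = 12 - 5*I)
K(A(5))*126 - 8 = (12 - 5*(-2 + 5))*126 - 8 = (12 - 5*3)*126 - 8 = (12 - 15)*126 - 8 = -3*126 - 8 = -378 - 8 = -386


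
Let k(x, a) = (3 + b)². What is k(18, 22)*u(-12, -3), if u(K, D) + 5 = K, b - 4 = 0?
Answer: -833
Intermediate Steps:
b = 4 (b = 4 + 0 = 4)
u(K, D) = -5 + K
k(x, a) = 49 (k(x, a) = (3 + 4)² = 7² = 49)
k(18, 22)*u(-12, -3) = 49*(-5 - 12) = 49*(-17) = -833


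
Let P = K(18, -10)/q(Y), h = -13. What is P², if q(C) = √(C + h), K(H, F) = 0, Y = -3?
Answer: 0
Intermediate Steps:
q(C) = √(-13 + C) (q(C) = √(C - 13) = √(-13 + C))
P = 0 (P = 0/(√(-13 - 3)) = 0/(√(-16)) = 0/((4*I)) = 0*(-I/4) = 0)
P² = 0² = 0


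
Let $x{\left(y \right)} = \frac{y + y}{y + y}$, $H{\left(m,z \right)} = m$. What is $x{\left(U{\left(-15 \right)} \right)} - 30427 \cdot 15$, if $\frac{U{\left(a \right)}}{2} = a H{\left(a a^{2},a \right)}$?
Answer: $-456404$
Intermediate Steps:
$U{\left(a \right)} = 2 a^{4}$ ($U{\left(a \right)} = 2 a a a^{2} = 2 a a^{3} = 2 a^{4}$)
$x{\left(y \right)} = 1$ ($x{\left(y \right)} = \frac{2 y}{2 y} = 2 y \frac{1}{2 y} = 1$)
$x{\left(U{\left(-15 \right)} \right)} - 30427 \cdot 15 = 1 - 30427 \cdot 15 = 1 - 456405 = -456404$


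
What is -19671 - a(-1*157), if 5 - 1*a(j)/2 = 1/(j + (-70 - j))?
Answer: -688836/35 ≈ -19681.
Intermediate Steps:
a(j) = 351/35 (a(j) = 10 - 2/(j + (-70 - j)) = 10 - 2/(-70) = 10 - 2*(-1/70) = 10 + 1/35 = 351/35)
-19671 - a(-1*157) = -19671 - 1*351/35 = -19671 - 351/35 = -688836/35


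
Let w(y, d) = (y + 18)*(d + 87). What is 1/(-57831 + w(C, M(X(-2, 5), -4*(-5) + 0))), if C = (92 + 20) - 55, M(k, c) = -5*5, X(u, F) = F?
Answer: -1/53181 ≈ -1.8804e-5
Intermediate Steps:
M(k, c) = -25
C = 57 (C = 112 - 55 = 57)
w(y, d) = (18 + y)*(87 + d)
1/(-57831 + w(C, M(X(-2, 5), -4*(-5) + 0))) = 1/(-57831 + (1566 + 18*(-25) + 87*57 - 25*57)) = 1/(-57831 + (1566 - 450 + 4959 - 1425)) = 1/(-57831 + 4650) = 1/(-53181) = -1/53181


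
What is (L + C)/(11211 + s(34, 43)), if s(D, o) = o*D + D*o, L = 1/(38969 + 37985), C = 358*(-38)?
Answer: -209376443/217548958 ≈ -0.96243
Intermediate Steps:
C = -13604
L = 1/76954 ≈ 1.2995e-5
s(D, o) = 2*D*o (s(D, o) = D*o + D*o = 2*D*o)
(L + C)/(11211 + s(34, 43)) = (1/76954 - 13604)/(11211 + 2*34*43) = -1046882215/(76954*(11211 + 2924)) = -1046882215/76954/14135 = -1046882215/76954*1/14135 = -209376443/217548958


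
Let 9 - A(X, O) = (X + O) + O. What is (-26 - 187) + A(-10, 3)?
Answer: -200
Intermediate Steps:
A(X, O) = 9 - X - 2*O (A(X, O) = 9 - ((X + O) + O) = 9 - ((O + X) + O) = 9 - (X + 2*O) = 9 + (-X - 2*O) = 9 - X - 2*O)
(-26 - 187) + A(-10, 3) = (-26 - 187) + (9 - 1*(-10) - 2*3) = -213 + (9 + 10 - 6) = -213 + 13 = -200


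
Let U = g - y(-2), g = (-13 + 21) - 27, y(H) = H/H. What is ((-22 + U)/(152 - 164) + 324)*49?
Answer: 32095/2 ≈ 16048.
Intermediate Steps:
y(H) = 1
g = -19 (g = 8 - 27 = -19)
U = -20 (U = -19 - 1*1 = -19 - 1 = -20)
((-22 + U)/(152 - 164) + 324)*49 = ((-22 - 20)/(152 - 164) + 324)*49 = (-42/(-12) + 324)*49 = (-42*(-1/12) + 324)*49 = (7/2 + 324)*49 = (655/2)*49 = 32095/2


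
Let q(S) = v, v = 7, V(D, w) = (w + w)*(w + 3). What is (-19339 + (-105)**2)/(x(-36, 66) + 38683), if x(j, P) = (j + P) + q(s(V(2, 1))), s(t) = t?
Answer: -4157/19360 ≈ -0.21472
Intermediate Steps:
V(D, w) = 2*w*(3 + w) (V(D, w) = (2*w)*(3 + w) = 2*w*(3 + w))
q(S) = 7
x(j, P) = 7 + P + j (x(j, P) = (j + P) + 7 = (P + j) + 7 = 7 + P + j)
(-19339 + (-105)**2)/(x(-36, 66) + 38683) = (-19339 + (-105)**2)/((7 + 66 - 36) + 38683) = (-19339 + 11025)/(37 + 38683) = -8314/38720 = -8314*1/38720 = -4157/19360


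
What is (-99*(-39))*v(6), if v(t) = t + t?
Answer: 46332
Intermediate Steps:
v(t) = 2*t
(-99*(-39))*v(6) = (-99*(-39))*(2*6) = 3861*12 = 46332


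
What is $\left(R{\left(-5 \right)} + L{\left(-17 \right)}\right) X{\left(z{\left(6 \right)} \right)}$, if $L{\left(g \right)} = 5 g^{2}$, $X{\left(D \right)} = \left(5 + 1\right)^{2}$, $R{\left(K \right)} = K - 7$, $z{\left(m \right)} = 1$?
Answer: $51588$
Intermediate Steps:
$R{\left(K \right)} = -7 + K$
$X{\left(D \right)} = 36$ ($X{\left(D \right)} = 6^{2} = 36$)
$\left(R{\left(-5 \right)} + L{\left(-17 \right)}\right) X{\left(z{\left(6 \right)} \right)} = \left(\left(-7 - 5\right) + 5 \left(-17\right)^{2}\right) 36 = \left(-12 + 5 \cdot 289\right) 36 = \left(-12 + 1445\right) 36 = 1433 \cdot 36 = 51588$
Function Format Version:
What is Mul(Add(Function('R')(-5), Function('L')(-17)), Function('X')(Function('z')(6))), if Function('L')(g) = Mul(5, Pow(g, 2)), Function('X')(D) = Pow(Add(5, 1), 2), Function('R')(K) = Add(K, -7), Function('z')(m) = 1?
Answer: 51588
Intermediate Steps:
Function('R')(K) = Add(-7, K)
Function('X')(D) = 36 (Function('X')(D) = Pow(6, 2) = 36)
Mul(Add(Function('R')(-5), Function('L')(-17)), Function('X')(Function('z')(6))) = Mul(Add(Add(-7, -5), Mul(5, Pow(-17, 2))), 36) = Mul(Add(-12, Mul(5, 289)), 36) = Mul(Add(-12, 1445), 36) = Mul(1433, 36) = 51588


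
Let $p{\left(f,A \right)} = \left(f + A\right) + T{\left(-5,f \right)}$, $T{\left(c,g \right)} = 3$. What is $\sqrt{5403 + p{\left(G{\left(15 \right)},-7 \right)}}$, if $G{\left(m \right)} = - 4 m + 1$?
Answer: $2 \sqrt{1335} \approx 73.075$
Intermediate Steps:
$G{\left(m \right)} = 1 - 4 m$
$p{\left(f,A \right)} = 3 + A + f$ ($p{\left(f,A \right)} = \left(f + A\right) + 3 = \left(A + f\right) + 3 = 3 + A + f$)
$\sqrt{5403 + p{\left(G{\left(15 \right)},-7 \right)}} = \sqrt{5403 + \left(3 - 7 + \left(1 - 60\right)\right)} = \sqrt{5403 - 63} = \sqrt{5340} = 2 \sqrt{1335}$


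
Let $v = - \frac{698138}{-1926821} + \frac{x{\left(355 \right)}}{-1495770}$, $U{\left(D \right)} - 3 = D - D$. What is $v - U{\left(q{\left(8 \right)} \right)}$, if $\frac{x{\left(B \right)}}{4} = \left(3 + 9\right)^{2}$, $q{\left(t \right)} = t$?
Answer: $- \frac{1267183185691}{480346841195} \approx -2.6381$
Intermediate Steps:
$x{\left(B \right)} = 576$ ($x{\left(B \right)} = 4 \left(3 + 9\right)^{2} = 4 \cdot 12^{2} = 4 \cdot 144 = 576$)
$U{\left(D \right)} = 3$ ($U{\left(D \right)} = 3 + \left(D - D\right) = 3 + 0 = 3$)
$v = \frac{173857337894}{480346841195}$ ($v = - \frac{698138}{-1926821} + \frac{576}{-1495770} = \left(-698138\right) \left(- \frac{1}{1926821}\right) + 576 \left(- \frac{1}{1495770}\right) = \frac{698138}{1926821} - \frac{96}{249295} = \frac{173857337894}{480346841195} \approx 0.36194$)
$v - U{\left(q{\left(8 \right)} \right)} = \frac{173857337894}{480346841195} - 3 = - \frac{1267183185691}{480346841195}$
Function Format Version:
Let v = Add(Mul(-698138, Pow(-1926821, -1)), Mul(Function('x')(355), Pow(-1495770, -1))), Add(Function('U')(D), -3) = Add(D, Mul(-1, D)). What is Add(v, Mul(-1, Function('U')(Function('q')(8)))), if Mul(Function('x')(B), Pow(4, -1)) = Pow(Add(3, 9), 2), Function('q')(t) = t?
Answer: Rational(-1267183185691, 480346841195) ≈ -2.6381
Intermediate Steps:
Function('x')(B) = 576 (Function('x')(B) = Mul(4, Pow(Add(3, 9), 2)) = Mul(4, Pow(12, 2)) = Mul(4, 144) = 576)
Function('U')(D) = 3 (Function('U')(D) = Add(3, Add(D, Mul(-1, D))) = Add(3, 0) = 3)
v = Rational(173857337894, 480346841195) (v = Add(Mul(-698138, Pow(-1926821, -1)), Mul(576, Pow(-1495770, -1))) = Add(Mul(-698138, Rational(-1, 1926821)), Mul(576, Rational(-1, 1495770))) = Add(Rational(698138, 1926821), Rational(-96, 249295)) = Rational(173857337894, 480346841195) ≈ 0.36194)
Add(v, Mul(-1, Function('U')(Function('q')(8)))) = Add(Rational(173857337894, 480346841195), Mul(-1, 3)) = Add(Rational(173857337894, 480346841195), -3) = Rational(-1267183185691, 480346841195)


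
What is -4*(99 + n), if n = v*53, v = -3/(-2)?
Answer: -714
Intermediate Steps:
v = 3/2 (v = -3*(-½) = 3/2 ≈ 1.5000)
n = 159/2 (n = (3/2)*53 = 159/2 ≈ 79.500)
-4*(99 + n) = -4*(99 + 159/2) = -4*357/2 = -714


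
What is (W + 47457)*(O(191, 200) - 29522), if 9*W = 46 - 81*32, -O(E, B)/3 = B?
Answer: -12788807174/9 ≈ -1.4210e+9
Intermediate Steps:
O(E, B) = -3*B
W = -2546/9 (W = (46 - 81*32)/9 = (46 - 2592)/9 = (1/9)*(-2546) = -2546/9 ≈ -282.89)
(W + 47457)*(O(191, 200) - 29522) = (-2546/9 + 47457)*(-3*200 - 29522) = 424567*(-600 - 29522)/9 = (424567/9)*(-30122) = -12788807174/9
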